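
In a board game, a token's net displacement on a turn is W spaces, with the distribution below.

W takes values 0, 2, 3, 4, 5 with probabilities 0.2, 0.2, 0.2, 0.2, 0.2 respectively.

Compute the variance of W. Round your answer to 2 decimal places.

2.96

E[W] = (0)(0.2) + (2)(0.2) + (3)(0.2) + (4)(0.2) + (5)(0.2) = 2.8
E[W²] = (0)²(0.2) + (2)²(0.2) + (3)²(0.2) + (4)²(0.2) + (5)²(0.2) = 10.8
V(W) = E[W²] − (E[W])² = 10.8 − (2.8)² = 2.96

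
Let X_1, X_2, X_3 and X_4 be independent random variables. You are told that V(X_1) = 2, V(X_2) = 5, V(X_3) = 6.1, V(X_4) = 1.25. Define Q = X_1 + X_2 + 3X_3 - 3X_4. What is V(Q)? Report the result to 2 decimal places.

By independence, V(Q) = (1)²V(X_1) + (1)²V(X_2) + (3)²V(X_3) + (-3)²V(X_4)
= (1)²·2 + (1)²·5 + (3)²·6.1 + (-3)²·1.25 = 73.15

73.15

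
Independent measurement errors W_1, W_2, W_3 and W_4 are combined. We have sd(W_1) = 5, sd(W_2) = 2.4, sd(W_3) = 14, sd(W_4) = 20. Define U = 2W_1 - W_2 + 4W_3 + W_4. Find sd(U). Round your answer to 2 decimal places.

60.35

Var(W_1) = 25, Var(W_2) = 5.76, Var(W_3) = 196, Var(W_4) = 400
By independence, Var(U) = (2)²Var(W_1) + (-1)²Var(W_2) + (4)²Var(W_3) + (1)²Var(W_4)
= (2)²·25 + (-1)²·5.76 + (4)²·196 + (1)²·400 = 3641.76
sd(U) = √3641.76 ≈ 60.35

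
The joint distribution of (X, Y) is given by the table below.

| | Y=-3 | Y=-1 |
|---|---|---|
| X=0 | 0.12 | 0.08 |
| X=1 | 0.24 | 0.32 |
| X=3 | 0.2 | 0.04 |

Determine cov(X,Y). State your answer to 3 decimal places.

-0.246

E[X] = 1.28,  E[Y] = -2.12
E[XY] = -2.96
cov(X,Y) = E[XY] − E[X]E[Y] = -2.96 − (1.28)(-2.12) = -0.2464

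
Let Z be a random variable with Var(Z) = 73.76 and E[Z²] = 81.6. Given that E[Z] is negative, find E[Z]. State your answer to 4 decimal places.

-2.8000

(E[Z])² = E[Z²] − Var(Z) = 81.6 − 73.76 = 7.84
E[Z] = −√7.84 = -2.8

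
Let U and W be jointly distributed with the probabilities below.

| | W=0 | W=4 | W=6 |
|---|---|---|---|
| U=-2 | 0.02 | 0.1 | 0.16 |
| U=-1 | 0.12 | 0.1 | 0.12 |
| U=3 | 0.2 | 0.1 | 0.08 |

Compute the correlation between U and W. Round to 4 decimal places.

-0.3592

E[U] = 0.24,  E[W] = 3.36
E[UW] = -1.2
Cov(U,W) = E[UW] − E[U]E[W] = -1.2 − (0.24)(3.36) = -2.0064
Var(U) = 4.8224,  Var(W) = 6.4704
ρ = -2.0064 / √(4.8224·6.4704) ≈ -0.3592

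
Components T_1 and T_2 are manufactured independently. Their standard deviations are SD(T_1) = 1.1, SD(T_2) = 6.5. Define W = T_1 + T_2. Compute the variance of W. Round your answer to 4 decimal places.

43.4600

var(T_1) = 1.21, var(T_2) = 42.25
By independence, var(W) = (1)²var(T_1) + (1)²var(T_2)
= (1)²·1.21 + (1)²·42.25 = 43.46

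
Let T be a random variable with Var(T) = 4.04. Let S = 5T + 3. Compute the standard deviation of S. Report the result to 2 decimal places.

10.05

Var(5T + 3) = (5)²·4.04 = 101
SD(S) = √101 ≈ 10.05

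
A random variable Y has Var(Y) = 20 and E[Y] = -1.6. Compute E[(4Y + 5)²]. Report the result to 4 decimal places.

E[4Y + 5] = 4·-1.6 + 5 = -1.4
Var(4Y + 5) = (4)²·20 = 320
E[(4Y + 5)²] = Var((4Y + 5)) + (E[(4Y + 5)])² = 320 + (-1.4)² = 321.96

321.9600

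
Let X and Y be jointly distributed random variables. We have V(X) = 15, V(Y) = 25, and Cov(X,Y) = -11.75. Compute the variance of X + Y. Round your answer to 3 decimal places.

V(X + Y) = (1)²·V(X) + (1)²·V(Y) + 2·(1)·(1)·Cov(X,Y)
= 1·15 + 1·25 + 2·-11.75 = 16.5

16.500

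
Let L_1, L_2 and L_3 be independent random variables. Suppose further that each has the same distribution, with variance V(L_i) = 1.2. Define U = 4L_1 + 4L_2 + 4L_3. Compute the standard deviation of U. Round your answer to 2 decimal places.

7.59

By independence, V(U) = (4)²V(L_1) + (4)²V(L_2) + (4)²V(L_3)
= (4)²·1.2 + (4)²·1.2 + (4)²·1.2 = 57.6
SD(U) = √57.6 ≈ 7.59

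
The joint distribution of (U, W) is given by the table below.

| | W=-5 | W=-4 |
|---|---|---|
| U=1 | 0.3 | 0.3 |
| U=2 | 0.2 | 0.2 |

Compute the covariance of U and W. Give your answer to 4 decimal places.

E[U] = 1.4,  E[W] = -4.5
E[UW] = -6.3
Cov(U,W) = E[UW] − E[U]E[W] = -6.3 − (1.4)(-4.5) = 0

0.0000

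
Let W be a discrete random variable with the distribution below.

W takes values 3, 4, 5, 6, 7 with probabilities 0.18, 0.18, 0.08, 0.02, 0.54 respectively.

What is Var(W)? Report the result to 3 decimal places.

2.766

E[W] = (3)(0.18) + (4)(0.18) + (5)(0.08) + (6)(0.02) + (7)(0.54) = 5.56
E[W²] = (3)²(0.18) + (4)²(0.18) + (5)²(0.08) + (6)²(0.02) + (7)²(0.54) = 33.68
Var(W) = E[W²] − (E[W])² = 33.68 − (5.56)² = 2.7664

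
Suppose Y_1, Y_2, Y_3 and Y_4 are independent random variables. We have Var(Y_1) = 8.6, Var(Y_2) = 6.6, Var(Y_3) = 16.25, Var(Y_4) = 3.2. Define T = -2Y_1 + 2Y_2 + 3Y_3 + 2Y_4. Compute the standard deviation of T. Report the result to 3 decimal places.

14.827

By independence, Var(T) = (-2)²Var(Y_1) + (2)²Var(Y_2) + (3)²Var(Y_3) + (2)²Var(Y_4)
= (-2)²·8.6 + (2)²·6.6 + (3)²·16.25 + (2)²·3.2 = 219.85
σ(T) = √219.85 ≈ 14.827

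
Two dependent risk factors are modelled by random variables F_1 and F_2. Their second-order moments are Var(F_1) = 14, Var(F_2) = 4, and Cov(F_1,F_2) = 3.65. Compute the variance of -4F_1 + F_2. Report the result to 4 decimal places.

Var(-4F_1 + F_2) = (-4)²·Var(F_1) + (1)²·Var(F_2) + 2·(-4)·(1)·Cov(F_1,F_2)
= 16·14 + 1·4 + -8·3.65 = 198.8

198.8000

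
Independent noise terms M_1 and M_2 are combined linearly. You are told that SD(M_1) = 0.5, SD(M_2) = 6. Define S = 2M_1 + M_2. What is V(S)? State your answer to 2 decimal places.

37.00

V(M_1) = 0.25, V(M_2) = 36
By independence, V(S) = (2)²V(M_1) + (1)²V(M_2)
= (2)²·0.25 + (1)²·36 = 37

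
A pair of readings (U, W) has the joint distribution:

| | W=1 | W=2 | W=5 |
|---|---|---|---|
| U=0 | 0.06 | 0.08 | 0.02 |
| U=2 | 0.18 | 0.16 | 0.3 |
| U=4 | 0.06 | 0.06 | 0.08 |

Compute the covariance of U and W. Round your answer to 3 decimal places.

E[U] = 2.08,  E[W] = 2.9
E[UW] = 6.32
Cov(U,W) = E[UW] − E[U]E[W] = 6.32 − (2.08)(2.9) = 0.288

0.288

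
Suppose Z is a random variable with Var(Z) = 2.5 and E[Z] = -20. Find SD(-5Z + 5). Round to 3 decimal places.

Var(-5Z + 5) = (-5)²·2.5 = 62.5
SD(-5Z + 5) = √62.5 ≈ 7.906

7.906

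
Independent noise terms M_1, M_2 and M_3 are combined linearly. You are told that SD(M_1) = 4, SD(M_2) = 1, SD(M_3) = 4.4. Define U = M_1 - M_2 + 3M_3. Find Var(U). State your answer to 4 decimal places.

Var(M_1) = 16, Var(M_2) = 1, Var(M_3) = 19.36
By independence, Var(U) = (1)²Var(M_1) + (-1)²Var(M_2) + (3)²Var(M_3)
= (1)²·16 + (-1)²·1 + (3)²·19.36 = 191.24

191.2400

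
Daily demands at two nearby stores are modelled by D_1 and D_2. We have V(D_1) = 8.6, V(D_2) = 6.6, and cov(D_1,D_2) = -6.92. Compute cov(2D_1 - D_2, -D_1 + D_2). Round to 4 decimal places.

-44.5600

cov(2D_1 - D_2, -D_1 + D_2) = (2)(-1)V(D_1) + (-1)(1)V(D_2) + [(2)(1) + (-1)(-1)]cov(D_1,D_2)
= -2·8.6 + -1·6.6 + 3·-6.92 = -44.56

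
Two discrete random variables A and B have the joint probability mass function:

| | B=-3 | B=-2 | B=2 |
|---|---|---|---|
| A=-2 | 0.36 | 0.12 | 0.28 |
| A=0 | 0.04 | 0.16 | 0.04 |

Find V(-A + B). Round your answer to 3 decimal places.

E[A] = -1.52,  E[B] = -1.12,  E[AB] = 1.52
V(A) = 3.04 − (-1.52)² = 0.7296;  V(B) = 6 − (-1.12)² = 4.7456
cov(A,B) = 1.52 − (-1.52)(-1.12) = -0.1824
V(-A + B) = (-1)²·0.7296 + (1)²·4.7456 + 2·(-1)·(1)·-0.1824 = 5.84

5.840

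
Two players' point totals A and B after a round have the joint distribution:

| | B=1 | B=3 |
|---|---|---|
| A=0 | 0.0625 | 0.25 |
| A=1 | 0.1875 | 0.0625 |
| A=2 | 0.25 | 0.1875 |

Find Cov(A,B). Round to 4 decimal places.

E[A] = 1.125,  E[B] = 2
E[AB] = 2
Cov(A,B) = E[AB] − E[A]E[B] = 2 − (1.125)(2) = -0.25

-0.2500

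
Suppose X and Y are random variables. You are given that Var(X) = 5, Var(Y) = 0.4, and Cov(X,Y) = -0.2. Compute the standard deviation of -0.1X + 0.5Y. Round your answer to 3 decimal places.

0.412

Var(-0.1X + 0.5Y) = (-0.1)²·Var(X) + (0.5)²·Var(Y) + 2·(-0.1)·(0.5)·Cov(X,Y)
= 0.01·5 + 0.25·0.4 + -0.1·-0.2 = 0.17
σ(-0.1X + 0.5Y) = √0.17 ≈ 0.412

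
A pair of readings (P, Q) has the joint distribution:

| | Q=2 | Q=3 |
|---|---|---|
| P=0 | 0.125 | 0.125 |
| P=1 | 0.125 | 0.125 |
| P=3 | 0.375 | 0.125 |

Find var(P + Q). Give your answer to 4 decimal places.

E[P] = 1.75,  E[Q] = 2.375,  E[PQ] = 4
var(P) = 4.75 − (1.75)² = 1.6875;  var(Q) = 5.875 − (2.375)² = 0.234375
Cov(P,Q) = 4 − (1.75)(2.375) = -0.15625
var(P + Q) = (1)²·1.6875 + (1)²·0.234375 + 2·(1)·(1)·-0.15625 = 1.609375

1.6094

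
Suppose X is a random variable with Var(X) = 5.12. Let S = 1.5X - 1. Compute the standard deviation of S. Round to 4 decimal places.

3.3941

Var(1.5X - 1) = (1.5)²·5.12 = 11.52
SD(S) = √11.52 ≈ 3.3941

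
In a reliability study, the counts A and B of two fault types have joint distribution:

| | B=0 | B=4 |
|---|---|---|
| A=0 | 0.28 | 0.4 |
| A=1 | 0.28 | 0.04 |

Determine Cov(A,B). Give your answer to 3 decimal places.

E[A] = 0.32,  E[B] = 1.76
E[AB] = 0.16
Cov(A,B) = E[AB] − E[A]E[B] = 0.16 − (0.32)(1.76) = -0.4032

-0.403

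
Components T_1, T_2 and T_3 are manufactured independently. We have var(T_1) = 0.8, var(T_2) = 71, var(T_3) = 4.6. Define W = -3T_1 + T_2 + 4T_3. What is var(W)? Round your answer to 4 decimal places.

151.8000

By independence, var(W) = (-3)²var(T_1) + (1)²var(T_2) + (4)²var(T_3)
= (-3)²·0.8 + (1)²·71 + (4)²·4.6 = 151.8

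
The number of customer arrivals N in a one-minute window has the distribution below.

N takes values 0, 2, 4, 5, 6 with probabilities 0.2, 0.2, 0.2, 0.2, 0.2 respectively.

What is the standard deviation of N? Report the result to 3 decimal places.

2.154

E[N] = (0)(0.2) + (2)(0.2) + (4)(0.2) + (5)(0.2) + (6)(0.2) = 3.4
E[N²] = (0)²(0.2) + (2)²(0.2) + (4)²(0.2) + (5)²(0.2) + (6)²(0.2) = 16.2
V(N) = E[N²] − (E[N])² = 16.2 − (3.4)² = 4.64
SD(N) = √4.64 ≈ 2.154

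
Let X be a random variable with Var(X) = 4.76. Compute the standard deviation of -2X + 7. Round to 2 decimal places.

4.36

Var(-2X + 7) = (-2)²·4.76 = 19.04
SD(-2X + 7) = √19.04 ≈ 4.36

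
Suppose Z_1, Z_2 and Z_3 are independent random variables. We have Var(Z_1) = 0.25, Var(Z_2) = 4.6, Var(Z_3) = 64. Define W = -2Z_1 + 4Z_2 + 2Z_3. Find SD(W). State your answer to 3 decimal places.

18.182

By independence, Var(W) = (-2)²Var(Z_1) + (4)²Var(Z_2) + (2)²Var(Z_3)
= (-2)²·0.25 + (4)²·4.6 + (2)²·64 = 330.6
SD(W) = √330.6 ≈ 18.182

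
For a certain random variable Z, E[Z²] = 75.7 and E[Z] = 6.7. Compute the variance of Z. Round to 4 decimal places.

30.8100

Var(Z) = 75.7 − (6.7)² = 30.81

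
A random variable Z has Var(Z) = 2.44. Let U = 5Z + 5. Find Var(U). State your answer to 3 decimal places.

Var(5Z + 5) = (5)²·Var(Z) = 25·2.44 = 61

61.000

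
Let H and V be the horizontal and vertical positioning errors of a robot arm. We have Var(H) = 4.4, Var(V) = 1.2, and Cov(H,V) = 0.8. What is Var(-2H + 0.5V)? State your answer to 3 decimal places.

Var(-2H + 0.5V) = (-2)²·Var(H) + (0.5)²·Var(V) + 2·(-2)·(0.5)·Cov(H,V)
= 4·4.4 + 0.25·1.2 + -2·0.8 = 16.3

16.300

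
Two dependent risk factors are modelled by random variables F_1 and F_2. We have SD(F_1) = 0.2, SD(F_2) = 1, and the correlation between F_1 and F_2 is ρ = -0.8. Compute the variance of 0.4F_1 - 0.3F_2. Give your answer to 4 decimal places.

V(F_1) = (0.2)² = 0.04;  V(F_2) = (1)² = 1
Cov(F_1,F_2) = ρ·SD(F_1)·SD(F_2) = -0.8·0.2·1 = -0.16
V(0.4F_1 - 0.3F_2) = (0.4)²·V(F_1) + (-0.3)²·V(F_2) + 2·(0.4)·(-0.3)·Cov(F_1,F_2)
= 0.16·0.04 + 0.09·1 + -0.24·-0.16 = 0.1348

0.1348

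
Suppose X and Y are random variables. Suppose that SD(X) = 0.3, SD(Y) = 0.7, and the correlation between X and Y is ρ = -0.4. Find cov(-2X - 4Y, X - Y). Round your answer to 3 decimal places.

Var(X) = (0.3)² = 0.09;  Var(Y) = (0.7)² = 0.49
cov(X,Y) = ρ·SD(X)·SD(Y) = -0.4·0.3·0.7 = -0.084
cov(-2X - 4Y, X - Y) = (-2)(1)Var(X) + (-4)(-1)Var(Y) + [(-2)(-1) + (-4)(1)]cov(X,Y)
= -2·0.09 + 4·0.49 + -2·-0.084 = 1.948

1.948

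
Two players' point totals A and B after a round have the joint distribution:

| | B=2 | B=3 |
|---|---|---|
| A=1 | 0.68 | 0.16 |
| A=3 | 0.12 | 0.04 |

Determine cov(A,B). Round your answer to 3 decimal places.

E[A] = 1.32,  E[B] = 2.2
E[AB] = 2.92
cov(A,B) = E[AB] − E[A]E[B] = 2.92 − (1.32)(2.2) = 0.016

0.016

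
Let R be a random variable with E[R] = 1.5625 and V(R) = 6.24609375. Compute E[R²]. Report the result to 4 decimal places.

E[R²] = V(R) + (E[R])² = 6.24609375 + (1.5625)² = 8.6875

8.6875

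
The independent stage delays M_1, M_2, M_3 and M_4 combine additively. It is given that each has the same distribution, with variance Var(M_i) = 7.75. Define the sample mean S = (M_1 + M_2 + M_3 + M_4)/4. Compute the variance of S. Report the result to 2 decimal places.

1.94

By independence, Var(S) = (0.25)²Var(M_1) + (0.25)²Var(M_2) + (0.25)²Var(M_3) + (0.25)²Var(M_4)
= (0.25)²·7.75 + (0.25)²·7.75 + (0.25)²·7.75 + (0.25)²·7.75 = 1.9375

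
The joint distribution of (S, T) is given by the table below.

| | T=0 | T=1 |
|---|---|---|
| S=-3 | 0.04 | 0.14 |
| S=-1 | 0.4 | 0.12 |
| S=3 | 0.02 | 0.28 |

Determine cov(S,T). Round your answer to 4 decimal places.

E[S] = -0.16,  E[T] = 0.54
E[ST] = 0.3
cov(S,T) = E[ST] − E[S]E[T] = 0.3 − (-0.16)(0.54) = 0.3864

0.3864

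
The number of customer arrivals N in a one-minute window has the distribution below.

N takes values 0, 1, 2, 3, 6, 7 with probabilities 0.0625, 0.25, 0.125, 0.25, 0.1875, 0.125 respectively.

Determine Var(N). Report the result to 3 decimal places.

5.313

E[N] = (0)(0.0625) + (1)(0.25) + (2)(0.125) + (3)(0.25) + (6)(0.1875) + (7)(0.125) = 3.25
E[N²] = (0)²(0.0625) + (1)²(0.25) + (2)²(0.125) + (3)²(0.25) + (6)²(0.1875) + (7)²(0.125) = 15.875
Var(N) = E[N²] − (E[N])² = 15.875 − (3.25)² = 5.3125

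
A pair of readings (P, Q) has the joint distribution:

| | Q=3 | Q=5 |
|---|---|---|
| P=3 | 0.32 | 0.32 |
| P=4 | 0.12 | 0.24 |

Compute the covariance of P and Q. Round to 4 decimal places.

E[P] = 3.36,  E[Q] = 4.12
E[PQ] = 13.92
cov(P,Q) = E[PQ] − E[P]E[Q] = 13.92 − (3.36)(4.12) = 0.0768

0.0768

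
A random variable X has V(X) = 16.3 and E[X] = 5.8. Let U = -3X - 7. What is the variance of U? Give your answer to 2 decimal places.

146.70

V(-3X - 7) = (-3)²·V(X) = 9·16.3 = 146.7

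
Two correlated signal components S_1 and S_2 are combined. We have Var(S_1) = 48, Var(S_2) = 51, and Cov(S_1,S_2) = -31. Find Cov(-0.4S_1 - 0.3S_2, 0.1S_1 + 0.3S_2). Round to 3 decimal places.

Cov(-0.4S_1 - 0.3S_2, 0.1S_1 + 0.3S_2) = (-0.4)(0.1)Var(S_1) + (-0.3)(0.3)Var(S_2) + [(-0.4)(0.3) + (-0.3)(0.1)]Cov(S_1,S_2)
= -0.04·48 + -0.09·51 + -0.15·-31 = -1.86

-1.860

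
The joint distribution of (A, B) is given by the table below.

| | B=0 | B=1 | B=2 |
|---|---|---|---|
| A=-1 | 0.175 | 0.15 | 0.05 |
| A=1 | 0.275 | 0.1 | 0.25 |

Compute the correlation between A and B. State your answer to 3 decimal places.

E[A] = 0.25,  E[B] = 0.85
E[AB] = 0.35
Cov(A,B) = E[AB] − E[A]E[B] = 0.35 − (0.25)(0.85) = 0.1375
V(A) = 0.9375,  V(B) = 0.7275
ρ = 0.1375 / √(0.9375·0.7275) ≈ 0.166

0.166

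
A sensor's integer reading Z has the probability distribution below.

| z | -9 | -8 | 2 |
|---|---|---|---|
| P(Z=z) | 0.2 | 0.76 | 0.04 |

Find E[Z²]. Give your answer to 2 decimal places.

65.00

E[Z²] = (-9)²(0.2) + (-8)²(0.76) + (2)²(0.04) = 65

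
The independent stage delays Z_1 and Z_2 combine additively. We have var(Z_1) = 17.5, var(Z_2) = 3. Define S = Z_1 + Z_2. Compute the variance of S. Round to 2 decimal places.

20.50

By independence, var(S) = (1)²var(Z_1) + (1)²var(Z_2)
= (1)²·17.5 + (1)²·3 = 20.5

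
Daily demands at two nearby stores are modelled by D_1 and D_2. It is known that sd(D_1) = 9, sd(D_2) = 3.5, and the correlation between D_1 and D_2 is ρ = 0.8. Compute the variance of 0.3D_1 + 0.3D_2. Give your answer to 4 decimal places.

12.9285

V(D_1) = (9)² = 81;  V(D_2) = (3.5)² = 12.25
Cov(D_1,D_2) = ρ·sd(D_1)·sd(D_2) = 0.8·9·3.5 = 25.2
V(0.3D_1 + 0.3D_2) = (0.3)²·V(D_1) + (0.3)²·V(D_2) + 2·(0.3)·(0.3)·Cov(D_1,D_2)
= 0.09·81 + 0.09·12.25 + 0.18·25.2 = 12.9285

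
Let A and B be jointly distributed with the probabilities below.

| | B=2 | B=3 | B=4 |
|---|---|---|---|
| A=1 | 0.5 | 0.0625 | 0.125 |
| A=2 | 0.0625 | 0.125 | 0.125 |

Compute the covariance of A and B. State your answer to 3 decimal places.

0.160

E[A] = 1.3125,  E[B] = 2.6875
E[AB] = 3.6875
Cov(A,B) = E[AB] − E[A]E[B] = 3.6875 − (1.3125)(2.6875) = 0.16015625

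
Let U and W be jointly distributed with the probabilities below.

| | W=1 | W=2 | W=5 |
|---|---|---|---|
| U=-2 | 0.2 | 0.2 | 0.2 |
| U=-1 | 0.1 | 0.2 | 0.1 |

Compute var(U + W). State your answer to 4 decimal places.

E[U] = -1.6,  E[W] = 2.6,  E[UW] = -4.2
var(U) = 2.8 − (-1.6)² = 0.24;  var(W) = 9.4 − (2.6)² = 2.64
Cov(U,W) = -4.2 − (-1.6)(2.6) = -0.04
var(U + W) = (1)²·0.24 + (1)²·2.64 + 2·(1)·(1)·-0.04 = 2.8

2.8000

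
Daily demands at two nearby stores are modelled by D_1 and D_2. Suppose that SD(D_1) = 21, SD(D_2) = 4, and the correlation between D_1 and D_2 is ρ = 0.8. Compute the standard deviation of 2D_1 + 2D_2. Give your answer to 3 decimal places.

V(D_1) = (21)² = 441;  V(D_2) = (4)² = 16
Cov(D_1,D_2) = ρ·SD(D_1)·SD(D_2) = 0.8·21·4 = 67.2
V(2D_1 + 2D_2) = (2)²·V(D_1) + (2)²·V(D_2) + 2·(2)·(2)·Cov(D_1,D_2)
= 4·441 + 4·16 + 8·67.2 = 2365.6
SD(2D_1 + 2D_2) = √2365.6 ≈ 48.637

48.637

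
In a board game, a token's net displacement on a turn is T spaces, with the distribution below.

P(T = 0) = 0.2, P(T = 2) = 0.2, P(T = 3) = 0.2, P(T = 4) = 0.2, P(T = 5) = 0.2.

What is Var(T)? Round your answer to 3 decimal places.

E[T] = (0)(0.2) + (2)(0.2) + (3)(0.2) + (4)(0.2) + (5)(0.2) = 2.8
E[T²] = (0)²(0.2) + (2)²(0.2) + (3)²(0.2) + (4)²(0.2) + (5)²(0.2) = 10.8
Var(T) = E[T²] − (E[T])² = 10.8 − (2.8)² = 2.96

2.960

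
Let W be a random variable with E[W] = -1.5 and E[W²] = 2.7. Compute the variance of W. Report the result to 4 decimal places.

0.4500

V(W) = 2.7 − (-1.5)² = 0.45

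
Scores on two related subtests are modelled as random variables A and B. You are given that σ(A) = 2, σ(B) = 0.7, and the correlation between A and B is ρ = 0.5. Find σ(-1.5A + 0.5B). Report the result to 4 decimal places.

var(A) = (2)² = 4;  var(B) = (0.7)² = 0.49
Cov(A,B) = ρ·σ(A)·σ(B) = 0.5·2·0.7 = 0.7
var(-1.5A + 0.5B) = (-1.5)²·var(A) + (0.5)²·var(B) + 2·(-1.5)·(0.5)·Cov(A,B)
= 2.25·4 + 0.25·0.49 + -1.5·0.7 = 8.0725
σ(-1.5A + 0.5B) = √8.0725 ≈ 2.8412

2.8412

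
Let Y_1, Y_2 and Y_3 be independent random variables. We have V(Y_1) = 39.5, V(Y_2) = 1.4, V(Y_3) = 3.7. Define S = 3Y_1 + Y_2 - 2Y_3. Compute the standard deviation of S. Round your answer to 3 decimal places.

19.280

By independence, V(S) = (3)²V(Y_1) + (1)²V(Y_2) + (-2)²V(Y_3)
= (3)²·39.5 + (1)²·1.4 + (-2)²·3.7 = 371.7
SD(S) = √371.7 ≈ 19.280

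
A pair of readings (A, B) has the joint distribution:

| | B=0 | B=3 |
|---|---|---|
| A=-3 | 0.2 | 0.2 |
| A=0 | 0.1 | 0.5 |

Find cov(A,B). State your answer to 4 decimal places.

E[A] = -1.2,  E[B] = 2.1
E[AB] = -1.8
cov(A,B) = E[AB] − E[A]E[B] = -1.8 − (-1.2)(2.1) = 0.72

0.7200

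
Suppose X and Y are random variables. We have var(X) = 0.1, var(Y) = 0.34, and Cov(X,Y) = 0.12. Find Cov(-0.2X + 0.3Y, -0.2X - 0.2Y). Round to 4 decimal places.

-0.0188

Cov(-0.2X + 0.3Y, -0.2X - 0.2Y) = (-0.2)(-0.2)var(X) + (0.3)(-0.2)var(Y) + [(-0.2)(-0.2) + (0.3)(-0.2)]Cov(X,Y)
= 0.04·0.1 + -0.06·0.34 + -0.02·0.12 = -0.0188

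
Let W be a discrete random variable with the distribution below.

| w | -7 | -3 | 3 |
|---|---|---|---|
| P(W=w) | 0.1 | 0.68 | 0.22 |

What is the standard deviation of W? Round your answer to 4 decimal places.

E[W] = (-7)(0.1) + (-3)(0.68) + (3)(0.22) = -2.08
E[W²] = (-7)²(0.1) + (-3)²(0.68) + (3)²(0.22) = 13
Var(W) = E[W²] − (E[W])² = 13 − (-2.08)² = 8.6736
sd(W) = √8.6736 ≈ 2.9451

2.9451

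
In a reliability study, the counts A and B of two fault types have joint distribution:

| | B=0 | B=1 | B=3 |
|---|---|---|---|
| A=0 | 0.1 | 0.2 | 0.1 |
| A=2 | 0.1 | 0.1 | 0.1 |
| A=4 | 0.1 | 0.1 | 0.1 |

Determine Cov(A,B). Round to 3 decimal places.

0.060

E[A] = 1.8,  E[B] = 1.3
E[AB] = 2.4
Cov(A,B) = E[AB] − E[A]E[B] = 2.4 − (1.8)(1.3) = 0.06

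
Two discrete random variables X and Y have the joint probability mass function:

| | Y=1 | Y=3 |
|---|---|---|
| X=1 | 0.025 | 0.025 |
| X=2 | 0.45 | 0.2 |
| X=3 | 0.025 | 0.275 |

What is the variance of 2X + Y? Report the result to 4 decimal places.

E[X] = 2.25,  E[Y] = 2,  E[XY] = 4.75
Var(X) = 5.35 − (2.25)² = 0.2875;  Var(Y) = 5 − (2)² = 1
Cov(X,Y) = 4.75 − (2.25)(2) = 0.25
Var(2X + Y) = (2)²·0.2875 + (1)²·1 + 2·(2)·(1)·0.25 = 3.15

3.1500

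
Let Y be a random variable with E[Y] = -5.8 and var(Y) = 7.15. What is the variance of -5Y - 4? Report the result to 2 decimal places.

var(-5Y - 4) = (-5)²·var(Y) = 25·7.15 = 178.75

178.75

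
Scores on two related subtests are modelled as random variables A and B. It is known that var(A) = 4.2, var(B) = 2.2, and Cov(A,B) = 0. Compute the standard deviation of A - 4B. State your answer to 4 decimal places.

var(A - 4B) = (1)²·var(A) + (-4)²·var(B) + 2·(1)·(-4)·Cov(A,B)
= 1·4.2 + 16·2.2 + -8·0 = 39.4
sd(A - 4B) = √39.4 ≈ 6.2769

6.2769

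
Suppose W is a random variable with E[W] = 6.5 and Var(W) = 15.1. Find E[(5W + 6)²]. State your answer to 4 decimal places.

E[5W + 6] = 5·6.5 + 6 = 38.5
Var(5W + 6) = (5)²·15.1 = 377.5
E[(5W + 6)²] = Var((5W + 6)) + (E[(5W + 6)])² = 377.5 + (38.5)² = 1859.75

1859.7500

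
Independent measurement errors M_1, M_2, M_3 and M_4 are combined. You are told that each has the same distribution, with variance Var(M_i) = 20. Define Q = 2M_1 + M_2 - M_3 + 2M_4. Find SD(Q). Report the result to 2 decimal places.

By independence, Var(Q) = (2)²Var(M_1) + (1)²Var(M_2) + (-1)²Var(M_3) + (2)²Var(M_4)
= (2)²·20 + (1)²·20 + (-1)²·20 + (2)²·20 = 200
SD(Q) = √200 ≈ 14.14

14.14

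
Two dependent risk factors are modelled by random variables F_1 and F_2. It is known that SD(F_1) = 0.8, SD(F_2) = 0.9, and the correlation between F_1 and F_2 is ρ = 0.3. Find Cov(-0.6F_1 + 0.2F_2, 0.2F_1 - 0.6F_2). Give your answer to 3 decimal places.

-0.088

Var(F_1) = (0.8)² = 0.64;  Var(F_2) = (0.9)² = 0.81
Cov(F_1,F_2) = ρ·SD(F_1)·SD(F_2) = 0.3·0.8·0.9 = 0.216
Cov(-0.6F_1 + 0.2F_2, 0.2F_1 - 0.6F_2) = (-0.6)(0.2)Var(F_1) + (0.2)(-0.6)Var(F_2) + [(-0.6)(-0.6) + (0.2)(0.2)]Cov(F_1,F_2)
= -0.12·0.64 + -0.12·0.81 + 0.4·0.216 = -0.0876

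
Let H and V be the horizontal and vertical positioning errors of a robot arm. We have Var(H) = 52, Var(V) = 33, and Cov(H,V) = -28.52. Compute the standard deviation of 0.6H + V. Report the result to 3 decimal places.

Var(0.6H + V) = (0.6)²·Var(H) + (1)²·Var(V) + 2·(0.6)·(1)·Cov(H,V)
= 0.36·52 + 1·33 + 1.2·-28.52 = 17.496
SD(0.6H + V) = √17.496 ≈ 4.183

4.183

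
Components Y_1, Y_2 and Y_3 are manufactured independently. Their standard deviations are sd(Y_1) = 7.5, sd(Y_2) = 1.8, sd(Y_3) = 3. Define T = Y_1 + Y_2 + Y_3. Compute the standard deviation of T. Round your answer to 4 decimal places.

8.2759

var(Y_1) = 56.25, var(Y_2) = 3.24, var(Y_3) = 9
By independence, var(T) = (1)²var(Y_1) + (1)²var(Y_2) + (1)²var(Y_3)
= (1)²·56.25 + (1)²·3.24 + (1)²·9 = 68.49
sd(T) = √68.49 ≈ 8.2759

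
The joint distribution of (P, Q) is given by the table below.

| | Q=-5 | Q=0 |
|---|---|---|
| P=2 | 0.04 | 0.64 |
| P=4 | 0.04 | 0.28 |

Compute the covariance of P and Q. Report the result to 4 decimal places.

E[P] = 2.64,  E[Q] = -0.4
E[PQ] = -1.2
cov(P,Q) = E[PQ] − E[P]E[Q] = -1.2 − (2.64)(-0.4) = -0.144

-0.1440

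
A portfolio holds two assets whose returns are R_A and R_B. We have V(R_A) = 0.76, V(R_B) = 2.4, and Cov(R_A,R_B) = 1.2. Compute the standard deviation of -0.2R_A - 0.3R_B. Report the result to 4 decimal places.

0.6248

V(-0.2R_A - 0.3R_B) = (-0.2)²·V(R_A) + (-0.3)²·V(R_B) + 2·(-0.2)·(-0.3)·Cov(R_A,R_B)
= 0.04·0.76 + 0.09·2.4 + 0.12·1.2 = 0.3904
SD(-0.2R_A - 0.3R_B) = √0.3904 ≈ 0.6248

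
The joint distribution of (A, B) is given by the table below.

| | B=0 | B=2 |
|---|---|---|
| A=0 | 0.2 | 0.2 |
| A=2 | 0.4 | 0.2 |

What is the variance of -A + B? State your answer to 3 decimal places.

E[A] = 1.2,  E[B] = 0.8,  E[AB] = 0.8
Var(A) = 2.4 − (1.2)² = 0.96;  Var(B) = 1.6 − (0.8)² = 0.96
Cov(A,B) = 0.8 − (1.2)(0.8) = -0.16
Var(-A + B) = (-1)²·0.96 + (1)²·0.96 + 2·(-1)·(1)·-0.16 = 2.24

2.240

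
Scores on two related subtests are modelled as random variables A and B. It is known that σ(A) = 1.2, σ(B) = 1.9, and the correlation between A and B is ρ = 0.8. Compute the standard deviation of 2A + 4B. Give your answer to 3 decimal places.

9.628

var(A) = (1.2)² = 1.44;  var(B) = (1.9)² = 3.61
Cov(A,B) = ρ·σ(A)·σ(B) = 0.8·1.2·1.9 = 1.824
var(2A + 4B) = (2)²·var(A) + (4)²·var(B) + 2·(2)·(4)·Cov(A,B)
= 4·1.44 + 16·3.61 + 16·1.824 = 92.704
σ(2A + 4B) = √92.704 ≈ 9.628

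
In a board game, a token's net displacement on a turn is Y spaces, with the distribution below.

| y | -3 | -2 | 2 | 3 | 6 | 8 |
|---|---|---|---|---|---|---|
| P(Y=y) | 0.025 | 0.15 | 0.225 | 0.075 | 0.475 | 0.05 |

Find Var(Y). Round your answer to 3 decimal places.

10.098

E[Y] = (-3)(0.025) + (-2)(0.15) + (2)(0.225) + (3)(0.075) + (6)(0.475) + (8)(0.05) = 3.55
E[Y²] = (-3)²(0.025) + (-2)²(0.15) + (2)²(0.225) + (3)²(0.075) + (6)²(0.475) + (8)²(0.05) = 22.7
Var(Y) = E[Y²] − (E[Y])² = 22.7 − (3.55)² = 10.0975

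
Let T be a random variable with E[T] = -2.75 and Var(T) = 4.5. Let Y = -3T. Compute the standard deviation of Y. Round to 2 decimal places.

6.36

Var(-3T) = (-3)²·4.5 = 40.5
σ(Y) = √40.5 ≈ 6.36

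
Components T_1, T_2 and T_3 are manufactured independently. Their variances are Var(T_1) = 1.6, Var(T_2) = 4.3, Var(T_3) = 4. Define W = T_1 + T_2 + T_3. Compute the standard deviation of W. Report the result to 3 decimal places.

By independence, Var(W) = (1)²Var(T_1) + (1)²Var(T_2) + (1)²Var(T_3)
= (1)²·1.6 + (1)²·4.3 + (1)²·4 = 9.9
sd(W) = √9.9 ≈ 3.146

3.146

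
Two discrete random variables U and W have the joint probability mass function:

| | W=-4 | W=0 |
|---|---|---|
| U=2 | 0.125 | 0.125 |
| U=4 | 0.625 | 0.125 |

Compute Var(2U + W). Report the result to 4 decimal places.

E[U] = 3.5,  E[W] = -3,  E[UW] = -11
Var(U) = 13 − (3.5)² = 0.75;  Var(W) = 12 − (-3)² = 3
Cov(U,W) = -11 − (3.5)(-3) = -0.5
Var(2U + W) = (2)²·0.75 + (1)²·3 + 2·(2)·(1)·-0.5 = 4

4.0000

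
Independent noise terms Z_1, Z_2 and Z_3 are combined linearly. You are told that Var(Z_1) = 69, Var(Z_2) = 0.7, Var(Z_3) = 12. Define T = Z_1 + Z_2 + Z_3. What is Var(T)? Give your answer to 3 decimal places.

81.700

By independence, Var(T) = (1)²Var(Z_1) + (1)²Var(Z_2) + (1)²Var(Z_3)
= (1)²·69 + (1)²·0.7 + (1)²·12 = 81.7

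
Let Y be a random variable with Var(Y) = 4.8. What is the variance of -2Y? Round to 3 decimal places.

Var(-2Y) = (-2)²·Var(Y) = 4·4.8 = 19.2

19.200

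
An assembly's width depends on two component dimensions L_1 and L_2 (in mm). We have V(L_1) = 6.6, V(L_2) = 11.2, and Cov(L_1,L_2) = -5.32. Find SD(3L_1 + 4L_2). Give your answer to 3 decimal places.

V(3L_1 + 4L_2) = (3)²·V(L_1) + (4)²·V(L_2) + 2·(3)·(4)·Cov(L_1,L_2)
= 9·6.6 + 16·11.2 + 24·-5.32 = 110.92
SD(3L_1 + 4L_2) = √110.92 ≈ 10.532

10.532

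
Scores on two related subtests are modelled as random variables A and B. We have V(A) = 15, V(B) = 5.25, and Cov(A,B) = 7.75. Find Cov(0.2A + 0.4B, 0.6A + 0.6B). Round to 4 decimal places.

5.8500

Cov(0.2A + 0.4B, 0.6A + 0.6B) = (0.2)(0.6)V(A) + (0.4)(0.6)V(B) + [(0.2)(0.6) + (0.4)(0.6)]Cov(A,B)
= 0.12·15 + 0.24·5.25 + 0.36·7.75 = 5.85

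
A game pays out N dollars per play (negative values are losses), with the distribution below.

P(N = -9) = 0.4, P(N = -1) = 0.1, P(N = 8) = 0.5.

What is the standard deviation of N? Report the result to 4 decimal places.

8.0256

E[N] = (-9)(0.4) + (-1)(0.1) + (8)(0.5) = 0.3
E[N²] = (-9)²(0.4) + (-1)²(0.1) + (8)²(0.5) = 64.5
Var(N) = E[N²] − (E[N])² = 64.5 − (0.3)² = 64.41
SD(N) = √64.41 ≈ 8.0256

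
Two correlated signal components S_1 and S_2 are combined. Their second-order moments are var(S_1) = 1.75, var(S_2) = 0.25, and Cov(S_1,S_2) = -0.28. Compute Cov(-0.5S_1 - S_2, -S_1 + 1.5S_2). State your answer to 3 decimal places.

Cov(-0.5S_1 - S_2, -S_1 + 1.5S_2) = (-0.5)(-1)var(S_1) + (-1)(1.5)var(S_2) + [(-0.5)(1.5) + (-1)(-1)]Cov(S_1,S_2)
= 0.5·1.75 + -1.5·0.25 + 0.25·-0.28 = 0.43

0.430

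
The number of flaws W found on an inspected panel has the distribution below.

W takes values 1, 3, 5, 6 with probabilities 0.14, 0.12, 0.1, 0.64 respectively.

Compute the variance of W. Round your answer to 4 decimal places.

E[W] = (1)(0.14) + (3)(0.12) + (5)(0.1) + (6)(0.64) = 4.84
E[W²] = (1)²(0.14) + (3)²(0.12) + (5)²(0.1) + (6)²(0.64) = 26.76
V(W) = E[W²] − (E[W])² = 26.76 − (4.84)² = 3.3344

3.3344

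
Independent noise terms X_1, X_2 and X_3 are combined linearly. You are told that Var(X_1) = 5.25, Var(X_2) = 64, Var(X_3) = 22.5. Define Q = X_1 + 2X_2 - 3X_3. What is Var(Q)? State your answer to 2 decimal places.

By independence, Var(Q) = (1)²Var(X_1) + (2)²Var(X_2) + (-3)²Var(X_3)
= (1)²·5.25 + (2)²·64 + (-3)²·22.5 = 463.75

463.75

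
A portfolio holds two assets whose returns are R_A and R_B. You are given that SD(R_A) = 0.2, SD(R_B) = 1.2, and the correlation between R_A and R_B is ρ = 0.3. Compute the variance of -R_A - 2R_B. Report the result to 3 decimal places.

6.088

Var(R_A) = (0.2)² = 0.04;  Var(R_B) = (1.2)² = 1.44
cov(R_A,R_B) = ρ·SD(R_A)·SD(R_B) = 0.3·0.2·1.2 = 0.072
Var(-R_A - 2R_B) = (-1)²·Var(R_A) + (-2)²·Var(R_B) + 2·(-1)·(-2)·cov(R_A,R_B)
= 1·0.04 + 4·1.44 + 4·0.072 = 6.088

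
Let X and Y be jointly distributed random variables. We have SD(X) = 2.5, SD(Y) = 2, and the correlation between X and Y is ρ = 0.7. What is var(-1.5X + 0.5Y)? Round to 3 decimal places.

9.813

var(X) = (2.5)² = 6.25;  var(Y) = (2)² = 4
Cov(X,Y) = ρ·SD(X)·SD(Y) = 0.7·2.5·2 = 3.5
var(-1.5X + 0.5Y) = (-1.5)²·var(X) + (0.5)²·var(Y) + 2·(-1.5)·(0.5)·Cov(X,Y)
= 2.25·6.25 + 0.25·4 + -1.5·3.5 = 9.8125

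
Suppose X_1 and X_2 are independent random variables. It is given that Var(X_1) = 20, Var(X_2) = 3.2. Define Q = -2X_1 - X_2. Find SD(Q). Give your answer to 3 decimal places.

9.121

By independence, Var(Q) = (-2)²Var(X_1) + (-1)²Var(X_2)
= (-2)²·20 + (-1)²·3.2 = 83.2
SD(Q) = √83.2 ≈ 9.121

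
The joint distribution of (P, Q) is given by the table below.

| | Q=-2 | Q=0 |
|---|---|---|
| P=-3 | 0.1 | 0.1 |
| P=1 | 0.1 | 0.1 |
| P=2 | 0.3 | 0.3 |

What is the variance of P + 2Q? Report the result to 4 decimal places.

E[P] = 0.8,  E[Q] = -1,  E[PQ] = -0.8
var(P) = 4.4 − (0.8)² = 3.76;  var(Q) = 2 − (-1)² = 1
Cov(P,Q) = -0.8 − (0.8)(-1) = 0
var(P + 2Q) = (1)²·3.76 + (2)²·1 + 2·(1)·(2)·0 = 7.76

7.7600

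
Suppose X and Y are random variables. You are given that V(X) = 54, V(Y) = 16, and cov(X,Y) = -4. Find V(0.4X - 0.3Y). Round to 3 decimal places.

11.040

V(0.4X - 0.3Y) = (0.4)²·V(X) + (-0.3)²·V(Y) + 2·(0.4)·(-0.3)·cov(X,Y)
= 0.16·54 + 0.09·16 + -0.24·-4 = 11.04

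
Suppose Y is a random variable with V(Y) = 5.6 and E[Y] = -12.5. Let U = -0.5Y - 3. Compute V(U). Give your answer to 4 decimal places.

V(-0.5Y - 3) = (-0.5)²·V(Y) = 0.25·5.6 = 1.4

1.4000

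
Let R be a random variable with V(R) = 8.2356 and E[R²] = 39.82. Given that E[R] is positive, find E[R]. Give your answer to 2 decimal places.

5.62

(E[R])² = E[R²] − V(R) = 39.82 − 8.2356 = 31.5844
E[R] = √31.5844 = 5.62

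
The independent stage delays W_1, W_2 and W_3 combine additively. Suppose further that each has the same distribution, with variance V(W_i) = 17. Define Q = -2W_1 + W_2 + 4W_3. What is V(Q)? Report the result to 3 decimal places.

357.000

By independence, V(Q) = (-2)²V(W_1) + (1)²V(W_2) + (4)²V(W_3)
= (-2)²·17 + (1)²·17 + (4)²·17 = 357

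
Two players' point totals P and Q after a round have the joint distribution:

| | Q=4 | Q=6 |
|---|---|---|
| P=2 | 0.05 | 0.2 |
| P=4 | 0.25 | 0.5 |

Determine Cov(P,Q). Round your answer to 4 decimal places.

-0.1000

E[P] = 3.5,  E[Q] = 5.4
E[PQ] = 18.8
Cov(P,Q) = E[PQ] − E[P]E[Q] = 18.8 − (3.5)(5.4) = -0.1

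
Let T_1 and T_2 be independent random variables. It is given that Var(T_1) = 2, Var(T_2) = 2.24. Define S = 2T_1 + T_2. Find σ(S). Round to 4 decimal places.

By independence, Var(S) = (2)²Var(T_1) + (1)²Var(T_2)
= (2)²·2 + (1)²·2.24 = 10.24
σ(S) = √10.24 ≈ 3.2000

3.2000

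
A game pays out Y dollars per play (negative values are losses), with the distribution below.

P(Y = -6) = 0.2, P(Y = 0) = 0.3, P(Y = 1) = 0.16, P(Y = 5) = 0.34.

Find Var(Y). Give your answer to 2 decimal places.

E[Y] = (-6)(0.2) + (0)(0.3) + (1)(0.16) + (5)(0.34) = 0.66
E[Y²] = (-6)²(0.2) + (0)²(0.3) + (1)²(0.16) + (5)²(0.34) = 15.86
Var(Y) = E[Y²] − (E[Y])² = 15.86 − (0.66)² = 15.4244

15.42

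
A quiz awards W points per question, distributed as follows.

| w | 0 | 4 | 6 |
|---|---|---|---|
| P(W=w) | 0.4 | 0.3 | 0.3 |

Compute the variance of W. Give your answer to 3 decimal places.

E[W] = (0)(0.4) + (4)(0.3) + (6)(0.3) = 3
E[W²] = (0)²(0.4) + (4)²(0.3) + (6)²(0.3) = 15.6
var(W) = E[W²] − (E[W])² = 15.6 − (3)² = 6.6

6.600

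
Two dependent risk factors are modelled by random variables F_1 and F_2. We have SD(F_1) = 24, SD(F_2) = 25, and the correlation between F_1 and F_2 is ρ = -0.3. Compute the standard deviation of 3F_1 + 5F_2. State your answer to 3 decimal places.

124.133

V(F_1) = (24)² = 576;  V(F_2) = (25)² = 625
Cov(F_1,F_2) = ρ·SD(F_1)·SD(F_2) = -0.3·24·25 = -180
V(3F_1 + 5F_2) = (3)²·V(F_1) + (5)²·V(F_2) + 2·(3)·(5)·Cov(F_1,F_2)
= 9·576 + 25·625 + 30·-180 = 15409
SD(3F_1 + 5F_2) = √15409 ≈ 124.133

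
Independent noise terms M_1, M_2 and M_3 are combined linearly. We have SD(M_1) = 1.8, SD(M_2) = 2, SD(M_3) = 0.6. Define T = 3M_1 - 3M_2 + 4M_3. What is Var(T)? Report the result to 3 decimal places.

70.920

Var(M_1) = 3.24, Var(M_2) = 4, Var(M_3) = 0.36
By independence, Var(T) = (3)²Var(M_1) + (-3)²Var(M_2) + (4)²Var(M_3)
= (3)²·3.24 + (-3)²·4 + (4)²·0.36 = 70.92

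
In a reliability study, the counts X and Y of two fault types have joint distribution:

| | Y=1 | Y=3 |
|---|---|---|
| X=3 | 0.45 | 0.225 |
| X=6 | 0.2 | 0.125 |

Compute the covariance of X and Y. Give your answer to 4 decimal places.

E[X] = 3.975,  E[Y] = 1.7
E[XY] = 6.825
Cov(X,Y) = E[XY] − E[X]E[Y] = 6.825 − (3.975)(1.7) = 0.0675

0.0675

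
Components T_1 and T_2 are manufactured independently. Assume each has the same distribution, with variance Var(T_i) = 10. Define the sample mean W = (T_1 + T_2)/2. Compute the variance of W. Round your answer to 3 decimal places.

5.000

By independence, Var(W) = (0.5)²Var(T_1) + (0.5)²Var(T_2)
= (0.5)²·10 + (0.5)²·10 = 5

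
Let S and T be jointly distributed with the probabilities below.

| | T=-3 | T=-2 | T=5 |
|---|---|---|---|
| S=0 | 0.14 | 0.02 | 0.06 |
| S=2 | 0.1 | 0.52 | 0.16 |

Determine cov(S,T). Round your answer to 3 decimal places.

E[S] = 1.56,  E[T] = -0.7
E[ST] = -1.08
cov(S,T) = E[ST] − E[S]E[T] = -1.08 − (1.56)(-0.7) = 0.012

0.012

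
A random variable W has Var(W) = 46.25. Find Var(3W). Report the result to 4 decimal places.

416.2500

Var(3W) = (3)²·Var(W) = 9·46.25 = 416.25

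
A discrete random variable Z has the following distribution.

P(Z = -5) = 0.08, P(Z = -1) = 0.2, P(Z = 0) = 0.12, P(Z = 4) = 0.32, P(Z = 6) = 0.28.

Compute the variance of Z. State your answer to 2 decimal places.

11.83

E[Z] = (-5)(0.08) + (-1)(0.2) + (0)(0.12) + (4)(0.32) + (6)(0.28) = 2.36
E[Z²] = (-5)²(0.08) + (-1)²(0.2) + (0)²(0.12) + (4)²(0.32) + (6)²(0.28) = 17.4
Var(Z) = E[Z²] − (E[Z])² = 17.4 − (2.36)² = 11.8304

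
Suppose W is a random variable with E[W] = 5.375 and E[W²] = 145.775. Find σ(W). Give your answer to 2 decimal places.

Var(W) = 145.775 − (5.375)² = 116.884375
σ(W) = √116.884375 ≈ 10.81

10.81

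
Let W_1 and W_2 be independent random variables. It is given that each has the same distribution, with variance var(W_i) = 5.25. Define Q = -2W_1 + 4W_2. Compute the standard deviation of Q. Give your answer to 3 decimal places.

By independence, var(Q) = (-2)²var(W_1) + (4)²var(W_2)
= (-2)²·5.25 + (4)²·5.25 = 105
σ(Q) = √105 ≈ 10.247

10.247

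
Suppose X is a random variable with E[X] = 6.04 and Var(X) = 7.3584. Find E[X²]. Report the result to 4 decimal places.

43.8400

E[X²] = Var(X) + (E[X])² = 7.3584 + (6.04)² = 43.84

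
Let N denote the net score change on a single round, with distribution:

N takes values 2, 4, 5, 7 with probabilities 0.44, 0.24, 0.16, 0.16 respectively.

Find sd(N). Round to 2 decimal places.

1.82

E[N] = (2)(0.44) + (4)(0.24) + (5)(0.16) + (7)(0.16) = 3.76
E[N²] = (2)²(0.44) + (4)²(0.24) + (5)²(0.16) + (7)²(0.16) = 17.44
var(N) = E[N²] − (E[N])² = 17.44 − (3.76)² = 3.3024
sd(N) = √3.3024 ≈ 1.82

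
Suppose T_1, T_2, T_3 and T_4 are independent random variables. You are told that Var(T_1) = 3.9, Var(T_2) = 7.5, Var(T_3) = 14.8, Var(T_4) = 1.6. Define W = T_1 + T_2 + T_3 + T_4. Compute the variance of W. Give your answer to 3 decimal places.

By independence, Var(W) = (1)²Var(T_1) + (1)²Var(T_2) + (1)²Var(T_3) + (1)²Var(T_4)
= (1)²·3.9 + (1)²·7.5 + (1)²·14.8 + (1)²·1.6 = 27.8

27.800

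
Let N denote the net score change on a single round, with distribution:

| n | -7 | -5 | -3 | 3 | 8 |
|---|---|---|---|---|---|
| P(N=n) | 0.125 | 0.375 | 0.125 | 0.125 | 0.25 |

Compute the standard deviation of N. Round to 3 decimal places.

E[N] = (-7)(0.125) + (-5)(0.375) + (-3)(0.125) + (3)(0.125) + (8)(0.25) = -0.75
E[N²] = (-7)²(0.125) + (-5)²(0.375) + (-3)²(0.125) + (3)²(0.125) + (8)²(0.25) = 33.75
Var(N) = E[N²] − (E[N])² = 33.75 − (-0.75)² = 33.1875
SD(N) = √33.1875 ≈ 5.761

5.761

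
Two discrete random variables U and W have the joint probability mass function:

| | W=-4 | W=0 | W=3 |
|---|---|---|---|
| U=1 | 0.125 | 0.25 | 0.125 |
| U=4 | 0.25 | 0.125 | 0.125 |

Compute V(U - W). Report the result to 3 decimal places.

E[U] = 2.5,  E[W] = -0.75,  E[UW] = -2.625
V(U) = 8.5 − (2.5)² = 2.25;  V(W) = 8.25 − (-0.75)² = 7.6875
Cov(U,W) = -2.625 − (2.5)(-0.75) = -0.75
V(U - W) = (1)²·2.25 + (-1)²·7.6875 + 2·(1)·(-1)·-0.75 = 11.4375

11.438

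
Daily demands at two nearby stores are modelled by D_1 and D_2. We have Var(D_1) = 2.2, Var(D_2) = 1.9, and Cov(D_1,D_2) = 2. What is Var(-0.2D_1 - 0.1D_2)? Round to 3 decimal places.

Var(-0.2D_1 - 0.1D_2) = (-0.2)²·Var(D_1) + (-0.1)²·Var(D_2) + 2·(-0.2)·(-0.1)·Cov(D_1,D_2)
= 0.04·2.2 + 0.01·1.9 + 0.04·2 = 0.187

0.187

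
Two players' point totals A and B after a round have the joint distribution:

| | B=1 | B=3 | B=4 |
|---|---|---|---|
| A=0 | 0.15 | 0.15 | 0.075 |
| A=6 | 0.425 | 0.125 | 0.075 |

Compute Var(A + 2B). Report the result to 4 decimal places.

10.6375

E[A] = 3.75,  E[B] = 2,  E[AB] = 6.6
Var(A) = 22.5 − (3.75)² = 8.4375;  Var(B) = 5.45 − (2)² = 1.45
Cov(A,B) = 6.6 − (3.75)(2) = -0.9
Var(A + 2B) = (1)²·8.4375 + (2)²·1.45 + 2·(1)·(2)·-0.9 = 10.6375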